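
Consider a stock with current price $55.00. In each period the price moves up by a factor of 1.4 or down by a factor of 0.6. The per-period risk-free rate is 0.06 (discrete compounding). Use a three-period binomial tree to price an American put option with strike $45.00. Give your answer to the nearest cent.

$7.06

Risk-neutral probability p = (1 + 0.06 − 0.6)/(1.4 − 0.6) = 0.4600/0.8000 = 0.5750
Terminal stock prices: S_uuu = 150.9, S_uud = 64.68, S_udd = 27.72, S_ddd = 11.88
Terminal payoffs (K − S): max(-105.9, 0) = 0, max(-19.68, 0) = 0, max(17.28, 0) = 17.28, max(33.12, 0) = 33.12
Node uu (S = 107.8): continuation = 1/1.06·[0.5750·0.0000 + 0.4250·0.0000] = 0.0000; exercise value = 0.0000 ≤ continuation, so V_uu = 0.0000
Node ud (S = 46.2): continuation = 1/1.06·[0.5750·0.0000 + 0.4250·17.2800] = 6.9283; exercise value = 0.0000 ≤ continuation, so V_ud = 6.9283
Node dd (S = 19.8): continuation = 1/1.06·[0.5750·17.2800 + 0.4250·33.1200] = 22.6528; exercise value = 25.2000 > continuation, so V_dd = 25.2000 (exercise)
Node u (S = 77): continuation = 1/1.06·[0.5750·0.0000 + 0.4250·6.9283] = 2.7779; exercise value = 0.0000 ≤ continuation, so V_u = 2.7779
Node d (S = 33): continuation = 1/1.06·[0.5750·6.9283 + 0.4250·25.2000] = 13.8621; exercise value = 12.0000 ≤ continuation, so V_d = 13.8621
Node 0 (S = 55): continuation = 1/1.06·[0.5750·2.7779 + 0.4250·13.8621] = 7.0648; exercise value = 0.0000 ≤ continuation, so V_0 = 7.0648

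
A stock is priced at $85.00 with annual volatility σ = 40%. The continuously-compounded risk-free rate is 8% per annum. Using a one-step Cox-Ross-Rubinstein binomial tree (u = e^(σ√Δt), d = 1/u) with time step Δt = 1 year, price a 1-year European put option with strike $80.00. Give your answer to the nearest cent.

CRR parameters: u = e^(σ√Δt) = e^(0.4·√1) = 1.4918, d = 1/u = 0.6703
Per-period rate: rΔt = 0.08·1 = 0.08, so R = e^0.08 = 1.0833
Risk-neutral probability p = (e^0.08 − 0.6703)/(1.4918 − 0.6703) = 0.4130/0.8215 = 0.5027
Terminal stock prices: S_u = 126.8, S_d = 56.98
Terminal payoffs (K − S): max(-46.81, 0) = 0, max(23.02, 0) = 23.02
Node 0 (S = 85): V_0 = e^(−0.08)·[0.5027·0.0000 + 0.4973·23.0228] = 10.5691

$10.57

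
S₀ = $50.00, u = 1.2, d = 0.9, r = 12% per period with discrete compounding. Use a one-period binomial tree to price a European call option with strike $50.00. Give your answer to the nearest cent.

Risk-neutral probability p = (1 + 0.12 − 0.9)/(1.2 − 0.9) = 0.2200/0.3000 = 0.7333
Terminal stock prices: S_u = 60, S_d = 45
Terminal payoffs (S − K): max(10, 0) = 10, max(-5, 0) = 0
Node 0 (S = 50): V_0 = 1/1.12·[0.7333·10.0000 + 0.2667·0.0000] = 6.5476

$6.55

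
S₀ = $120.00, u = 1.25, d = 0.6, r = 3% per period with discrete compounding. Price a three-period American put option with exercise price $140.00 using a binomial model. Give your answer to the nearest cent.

$36.63

Risk-neutral probability p = (1 + 0.03 − 0.6)/(1.25 − 0.6) = 0.4300/0.6500 = 0.6615
Terminal stock prices: S_uuu = 234.4, S_uud = 112.5, S_udd = 54, S_ddd = 25.92
Terminal payoffs (K − S): max(-94.38, 0) = 0, max(27.5, 0) = 27.5, max(86, 0) = 86, max(114.1, 0) = 114.1
Node uu (S = 187.5): continuation = 1/1.03·[0.6615·0.0000 + 0.3385·27.5000] = 9.0366; exercise value = 0.0000 ≤ continuation, so V_uu = 9.0366
Node ud (S = 90): continuation = 1/1.03·[0.6615·27.5000 + 0.3385·86.0000] = 45.9223; exercise value = 50.0000 > continuation, so V_ud = 50.0000 (exercise)
Node dd (S = 43.2): continuation = 1/1.03·[0.6615·86.0000 + 0.3385·114.0800] = 92.7223; exercise value = 96.8000 > continuation, so V_dd = 96.8000 (exercise)
Node u (S = 150): continuation = 1/1.03·[0.6615·9.0366 + 0.3385·50.0000] = 22.2341; exercise value = 0.0000 ≤ continuation, so V_u = 22.2341
Node d (S = 72): continuation = 1/1.03·[0.6615·50.0000 + 0.3385·96.8000] = 63.9223; exercise value = 68.0000 > continuation, so V_d = 68.0000 (exercise)
Node 0 (S = 120): continuation = 1/1.03·[0.6615·22.2341 + 0.3385·68.0000] = 36.6253; exercise value = 20.0000 ≤ continuation, so V_0 = 36.6253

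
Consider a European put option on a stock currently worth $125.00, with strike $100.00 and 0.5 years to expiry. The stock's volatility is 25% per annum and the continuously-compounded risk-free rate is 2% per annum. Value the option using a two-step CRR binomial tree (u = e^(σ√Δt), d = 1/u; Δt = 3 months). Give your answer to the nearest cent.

CRR parameters: u = e^(σ√Δt) = e^(0.25·√0.25) = 1.1331, d = 1/u = 0.8825
Per-period rate: rΔt = 0.02·0.25 = 0.005, so R = e^0.005 = 1.0050
Risk-neutral probability p = (e^0.005 − 0.8825)/(1.1331 − 0.8825) = 0.1225/0.2507 = 0.4888
Terminal stock prices: S_uu = 160.5, S_ud = 125, S_dd = 97.35
Terminal payoffs (K − S): max(-60.5, 0) = 0, max(-25, 0) = 0, max(2.65, 0) = 2.65
Node u (S = 141.6): V_u = e^(−0.005)·[0.4888·0.0000 + 0.5112·0.0000] = 0.0000
Node d (S = 110.3): V_d = e^(−0.005)·[0.4888·0.0000 + 0.5112·2.6499] = 1.3479
Node 0 (S = 125): V_0 = e^(−0.005)·[0.4888·0.0000 + 0.5112·1.3479] = 0.6856

$0.69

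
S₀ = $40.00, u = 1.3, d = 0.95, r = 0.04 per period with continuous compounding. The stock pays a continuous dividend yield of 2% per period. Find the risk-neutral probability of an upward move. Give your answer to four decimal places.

Per-period risk-free factor R = e^0.04 = 1.0408; dividend-adjusted growth = e^(0.04−0.02) = 1.0202.
Risk-neutral probability p = (1.0202 − 0.95)/(1.3 − 0.95) = 0.0702/0.3500 = 0.2006

p = 0.2006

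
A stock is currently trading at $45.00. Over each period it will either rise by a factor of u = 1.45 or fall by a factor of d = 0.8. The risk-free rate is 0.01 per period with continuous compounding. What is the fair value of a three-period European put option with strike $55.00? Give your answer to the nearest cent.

$15.32

Risk-neutral probability p = (e^0.01 − 0.8)/(1.45 − 0.8) = 0.2101/0.6500 = 0.3232
Terminal stock prices: S_uuu = 137.2, S_uud = 75.69, S_udd = 41.76, S_ddd = 23.04
Terminal payoffs (K − S): max(-82.19, 0) = 0, max(-20.69, 0) = 0, max(13.24, 0) = 13.24, max(31.96, 0) = 31.96
Node uu (S = 94.61): V_uu = e^(−0.01)·[0.3232·0.0000 + 0.6768·0.0000] = 0.0000
Node ud (S = 52.2): V_ud = e^(−0.01)·[0.3232·0.0000 + 0.6768·13.2400] = 8.8723
Node dd (S = 28.8): V_dd = e^(−0.01)·[0.3232·13.2400 + 0.6768·31.9600] = 25.6527
Node u (S = 65.25): V_u = e^(−0.01)·[0.3232·0.0000 + 0.6768·8.8723] = 5.9454
Node d (S = 36): V_d = e^(−0.01)·[0.3232·8.8723 + 0.6768·25.6527] = 20.0288
Node 0 (S = 45): V_0 = e^(−0.01)·[0.3232·5.9454 + 0.6768·20.0288] = 15.3237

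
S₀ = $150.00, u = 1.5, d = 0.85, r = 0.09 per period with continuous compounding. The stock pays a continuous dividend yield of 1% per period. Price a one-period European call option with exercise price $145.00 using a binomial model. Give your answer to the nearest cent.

Per-period risk-free factor R = e^0.09 = 1.0942; dividend-adjusted growth = e^(0.09−0.01) = 1.0833.
Risk-neutral probability p = (1.0833 − 0.85)/(1.5 − 0.85) = 0.2333/0.6500 = 0.3589
Terminal stock prices: S_u = 225, S_d = 127.5
Terminal payoffs (S − K): max(80, 0) = 80, max(-17.5, 0) = 0
Node 0 (S = 150): V_0 = e^(−0.09)·[0.3589·80.0000 + 0.6411·0.0000] = 26.2410

$26.24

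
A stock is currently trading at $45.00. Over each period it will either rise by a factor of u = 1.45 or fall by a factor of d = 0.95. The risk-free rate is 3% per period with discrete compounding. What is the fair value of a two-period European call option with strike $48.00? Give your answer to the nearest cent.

$4.67

Risk-neutral probability p = (1 + 0.03 − 0.95)/(1.45 − 0.95) = 0.0800/0.5000 = 0.1600
Terminal stock prices: S_uu = 94.61, S_ud = 61.99, S_dd = 40.61
Terminal payoffs (S − K): max(46.61, 0) = 46.61, max(13.99, 0) = 13.99, max(-7.388, 0) = 0
Node u (S = 65.25): V_u = 1/1.03·[0.1600·46.6125 + 0.8400·13.9875] = 18.6481
Node d (S = 42.75): V_d = 1/1.03·[0.1600·13.9875 + 0.8400·0.0000] = 2.1728
Node 0 (S = 45): V_0 = 1/1.03·[0.1600·18.6481 + 0.8400·2.1728] = 4.6688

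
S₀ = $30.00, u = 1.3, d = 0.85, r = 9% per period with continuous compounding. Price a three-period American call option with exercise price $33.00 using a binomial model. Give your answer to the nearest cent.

Risk-neutral probability p = (e^0.09 − 0.85)/(1.3 − 0.85) = 0.2442/0.4500 = 0.5426
Terminal stock prices: S_uuu = 65.91, S_uud = 43.09, S_udd = 28.18, S_ddd = 18.42
Terminal payoffs (S − K): max(32.91, 0) = 32.91, max(10.09, 0) = 10.09, max(-4.823, 0) = 0, max(-14.58, 0) = 0
Node uu (S = 50.7): continuation = e^(−0.09)·[0.5426·32.9100 + 0.4574·10.0950] = 20.5403; exercise value = 17.7000 ≤ continuation, so V_uu = 20.5403
Node ud (S = 33.15): continuation = e^(−0.09)·[0.5426·10.0950 + 0.4574·0.0000] = 5.0062; exercise value = 0.1500 ≤ continuation, so V_ud = 5.0062
Node dd (S = 21.67): continuation = e^(−0.09)·[0.5426·0.0000 + 0.4574·0.0000] = 0.0000; exercise value = 0.0000 ≤ continuation, so V_dd = 0.0000
Node u (S = 39): continuation = e^(−0.09)·[0.5426·20.5403 + 0.4574·5.0062] = 12.2788; exercise value = 6.0000 ≤ continuation, so V_u = 12.2788
Node d (S = 25.5): continuation = e^(−0.09)·[0.5426·5.0062 + 0.4574·0.0000] = 2.4826; exercise value = 0.0000 ≤ continuation, so V_d = 2.4826
Node 0 (S = 30): continuation = e^(−0.09)·[0.5426·12.2788 + 0.4574·2.4826] = 7.1269; exercise value = 0.0000 ≤ continuation, so V_0 = 7.1269

$7.13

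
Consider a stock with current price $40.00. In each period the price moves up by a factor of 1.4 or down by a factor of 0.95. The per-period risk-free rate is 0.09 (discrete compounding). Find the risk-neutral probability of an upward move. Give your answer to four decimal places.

p = 0.3111

Risk-neutral probability p = (1 + 0.09 − 0.95)/(1.4 − 0.95) = 0.1400/0.4500 = 0.3111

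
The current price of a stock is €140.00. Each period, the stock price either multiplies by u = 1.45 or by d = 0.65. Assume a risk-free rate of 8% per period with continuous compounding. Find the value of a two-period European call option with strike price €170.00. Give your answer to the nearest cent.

€31.08

Risk-neutral probability p = (e^0.08 − 0.65)/(1.45 − 0.65) = 0.4333/0.8000 = 0.5416
Terminal stock prices: S_uu = 294.4, S_ud = 132, S_dd = 59.15
Terminal payoffs (S − K): max(124.4, 0) = 124.4, max(-38.05, 0) = 0, max(-110.8, 0) = 0
Node u (S = 203): V_u = e^(−0.08)·[0.5416·124.3500 + 0.4584·0.0000] = 62.1710
Node d (S = 91): V_d = e^(−0.08)·[0.5416·0.0000 + 0.4584·0.0000] = 0.0000
Node 0 (S = 140): V_0 = e^(−0.08)·[0.5416·62.1710 + 0.4584·0.0000] = 31.0835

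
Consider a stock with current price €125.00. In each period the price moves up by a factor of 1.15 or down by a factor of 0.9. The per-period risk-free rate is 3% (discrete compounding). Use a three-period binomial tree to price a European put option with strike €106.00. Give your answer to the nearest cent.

€1.51

Risk-neutral probability p = (1 + 0.03 − 0.9)/(1.15 − 0.9) = 0.1300/0.2500 = 0.5200
Terminal stock prices: S_uuu = 190.1, S_uud = 148.8, S_udd = 116.4, S_ddd = 91.13
Terminal payoffs (K − S): max(-84.11, 0) = 0, max(-42.78, 0) = 0, max(-10.44, 0) = 0, max(14.87, 0) = 14.87
Node uu (S = 165.3): V_uu = 1/1.03·[0.5200·0.0000 + 0.4800·0.0000] = 0.0000
Node ud (S = 129.4): V_ud = 1/1.03·[0.5200·0.0000 + 0.4800·0.0000] = 0.0000
Node dd (S = 101.2): V_dd = 1/1.03·[0.5200·0.0000 + 0.4800·14.8750] = 6.9320
Node u (S = 143.8): V_u = 1/1.03·[0.5200·0.0000 + 0.4800·0.0000] = 0.0000
Node d (S = 112.5): V_d = 1/1.03·[0.5200·0.0000 + 0.4800·6.9320] = 3.2305
Node 0 (S = 125): V_0 = 1/1.03·[0.5200·0.0000 + 0.4800·3.2305] = 1.5055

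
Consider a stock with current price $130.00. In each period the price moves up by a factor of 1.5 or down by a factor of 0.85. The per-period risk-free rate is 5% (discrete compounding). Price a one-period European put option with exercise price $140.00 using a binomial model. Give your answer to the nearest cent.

$19.45

Risk-neutral probability p = (1 + 0.05 − 0.85)/(1.5 − 0.85) = 0.2000/0.6500 = 0.3077
Terminal stock prices: S_u = 195, S_d = 110.5
Terminal payoffs (K − S): max(-55, 0) = 0, max(29.5, 0) = 29.5
Node 0 (S = 130): V_0 = 1/1.05·[0.3077·0.0000 + 0.6923·29.5000] = 19.4505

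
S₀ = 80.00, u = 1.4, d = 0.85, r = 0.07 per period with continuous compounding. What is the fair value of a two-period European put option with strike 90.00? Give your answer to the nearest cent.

9.92

Risk-neutral probability p = (e^0.07 − 0.85)/(1.4 − 0.85) = 0.2225/0.5500 = 0.4046
Terminal stock prices: S_uu = 156.8, S_ud = 95.2, S_dd = 57.8
Terminal payoffs (K − S): max(-66.8, 0) = 0, max(-5.2, 0) = 0, max(32.2, 0) = 32.2
Node u (S = 112): V_u = e^(−0.07)·[0.4046·0.0000 + 0.5954·0.0000] = 0.0000
Node d (S = 68): V_d = e^(−0.07)·[0.4046·0.0000 + 0.5954·32.2000] = 17.8769
Node 0 (S = 80): V_0 = e^(−0.07)·[0.4046·0.0000 + 0.5954·17.8769] = 9.9250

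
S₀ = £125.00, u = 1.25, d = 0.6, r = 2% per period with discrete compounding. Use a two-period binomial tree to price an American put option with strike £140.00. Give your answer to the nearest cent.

Risk-neutral probability p = (1 + 0.02 − 0.6)/(1.25 − 0.6) = 0.4200/0.6500 = 0.6462
Terminal stock prices: S_uu = 195.3, S_ud = 93.75, S_dd = 45
Terminal payoffs (K − S): max(-55.31, 0) = 0, max(46.25, 0) = 46.25, max(95, 0) = 95
Node u (S = 156.2): continuation = 1/1.02·[0.6462·0.0000 + 0.3538·46.2500] = 16.0445; exercise value = 0.0000 ≤ continuation, so V_u = 16.0445
Node d (S = 75): continuation = 1/1.02·[0.6462·46.2500 + 0.3538·95.0000] = 62.2549; exercise value = 65.0000 > continuation, so V_d = 65.0000 (exercise)
Node 0 (S = 125): continuation = 1/1.02·[0.6462·16.0445 + 0.3538·65.0000] = 32.7130; exercise value = 15.0000 ≤ continuation, so V_0 = 32.7130

£32.71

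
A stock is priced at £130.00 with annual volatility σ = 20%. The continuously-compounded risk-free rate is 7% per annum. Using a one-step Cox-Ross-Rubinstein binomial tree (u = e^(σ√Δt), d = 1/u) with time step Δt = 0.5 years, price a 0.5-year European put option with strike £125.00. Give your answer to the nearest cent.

CRR parameters: u = e^(σ√Δt) = e^(0.2·√0.5) = 1.1519, d = 1/u = 0.8681
Per-period rate: rΔt = 0.07·0.5 = 0.035, so R = e^0.035 = 1.0356
Risk-neutral probability p = (e^0.035 − 0.8681)/(1.1519 − 0.8681) = 0.1675/0.2838 = 0.5902
Terminal stock prices: S_u = 149.7, S_d = 112.9
Terminal payoffs (K − S): max(-24.75, 0) = 0, max(12.14, 0) = 12.14
Node 0 (S = 130): V_0 = e^(−0.035)·[0.5902·0.0000 + 0.4098·12.1440] = 4.8052

£4.81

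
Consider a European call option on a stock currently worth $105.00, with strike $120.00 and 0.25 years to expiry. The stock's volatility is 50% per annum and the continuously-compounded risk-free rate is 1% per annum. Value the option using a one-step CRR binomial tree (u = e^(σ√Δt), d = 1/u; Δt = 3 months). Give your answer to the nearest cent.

$6.55

CRR parameters: u = e^(σ√Δt) = e^(0.5·√0.25) = 1.2840, d = 1/u = 0.7788
Per-period rate: rΔt = 0.01·0.25 = 0.0025, so R = e^0.0025 = 1.0025
Risk-neutral probability p = (e^0.0025 − 0.7788)/(1.2840 − 0.7788) = 0.2237/0.5052 = 0.4428
Terminal stock prices: S_u = 134.8, S_d = 81.77
Terminal payoffs (S − K): max(14.82, 0) = 14.82, max(-38.23, 0) = 0
Node 0 (S = 105): V_0 = e^(−0.0025)·[0.4428·14.8227 + 0.5572·0.0000] = 6.5468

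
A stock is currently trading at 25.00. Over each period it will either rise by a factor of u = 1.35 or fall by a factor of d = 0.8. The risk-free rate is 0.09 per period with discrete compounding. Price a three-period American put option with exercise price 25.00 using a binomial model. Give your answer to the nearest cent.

Risk-neutral probability p = (1 + 0.09 − 0.8)/(1.35 − 0.8) = 0.2900/0.5500 = 0.5273
Terminal stock prices: S_uuu = 61.51, S_uud = 36.45, S_udd = 21.6, S_ddd = 12.8
Terminal payoffs (K − S): max(-36.51, 0) = 0, max(-11.45, 0) = 0, max(3.4, 0) = 3.4, max(12.2, 0) = 12.2
Node uu (S = 45.56): continuation = 1/1.09·[0.5273·0.0000 + 0.4727·0.0000] = 0.0000; exercise value = 0.0000 ≤ continuation, so V_uu = 0.0000
Node ud (S = 27): continuation = 1/1.09·[0.5273·0.0000 + 0.4727·3.4000] = 1.4746; exercise value = 0.0000 ≤ continuation, so V_ud = 1.4746
Node dd (S = 16): continuation = 1/1.09·[0.5273·3.4000 + 0.4727·12.2000] = 6.9358; exercise value = 9.0000 > continuation, so V_dd = 9.0000 (exercise)
Node u (S = 33.75): continuation = 1/1.09·[0.5273·0.0000 + 0.4727·1.4746] = 0.6395; exercise value = 0.0000 ≤ continuation, so V_u = 0.6395
Node d (S = 20): continuation = 1/1.09·[0.5273·1.4746 + 0.4727·9.0000] = 4.6166; exercise value = 5.0000 > continuation, so V_d = 5.0000 (exercise)
Node 0 (S = 25): continuation = 1/1.09·[0.5273·0.6395 + 0.4727·5.0000] = 2.4778; exercise value = 0.0000 ≤ continuation, so V_0 = 2.4778

2.48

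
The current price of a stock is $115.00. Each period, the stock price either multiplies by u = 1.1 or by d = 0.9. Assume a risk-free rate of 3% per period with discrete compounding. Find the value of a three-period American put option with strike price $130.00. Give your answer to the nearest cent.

Risk-neutral probability p = (1 + 0.03 − 0.9)/(1.1 − 0.9) = 0.1300/0.2000 = 0.6500
Terminal stock prices: S_uuu = 153.1, S_uud = 125.2, S_udd = 102.5, S_ddd = 83.84
Terminal payoffs (K − S): max(-23.07, 0) = 0, max(4.765, 0) = 4.765, max(27.53, 0) = 27.53, max(46.16, 0) = 46.16
Node uu (S = 139.2): continuation = 1/1.03·[0.6500·0.0000 + 0.3500·4.7650] = 1.6192; exercise value = 0.0000 ≤ continuation, so V_uu = 1.6192
Node ud (S = 113.9): continuation = 1/1.03·[0.6500·4.7650 + 0.3500·27.5350] = 12.3636; exercise value = 16.1500 > continuation, so V_ud = 16.1500 (exercise)
Node dd (S = 93.15): continuation = 1/1.03·[0.6500·27.5350 + 0.3500·46.1650] = 33.0636; exercise value = 36.8500 > continuation, so V_dd = 36.8500 (exercise)
Node u (S = 126.5): continuation = 1/1.03·[0.6500·1.6192 + 0.3500·16.1500] = 6.5097; exercise value = 3.5000 ≤ continuation, so V_u = 6.5097
Node d (S = 103.5): continuation = 1/1.03·[0.6500·16.1500 + 0.3500·36.8500] = 22.7136; exercise value = 26.5000 > continuation, so V_d = 26.5000 (exercise)
Node 0 (S = 115): continuation = 1/1.03·[0.6500·6.5097 + 0.3500·26.5000] = 13.1129; exercise value = 15.0000 > continuation, so V_0 = 15.0000 (exercise)

$15.00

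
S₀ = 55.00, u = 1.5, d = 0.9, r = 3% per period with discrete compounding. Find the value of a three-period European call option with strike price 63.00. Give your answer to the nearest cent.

Risk-neutral probability p = (1 + 0.03 − 0.9)/(1.5 − 0.9) = 0.1300/0.6000 = 0.2167
Terminal stock prices: S_uuu = 185.6, S_uud = 111.4, S_udd = 66.83, S_ddd = 40.1
Terminal payoffs (S − K): max(122.6, 0) = 122.6, max(48.38, 0) = 48.38, max(3.825, 0) = 3.825, max(-22.9, 0) = 0
Node uu (S = 123.8): V_uu = 1/1.03·[0.2167·122.6250 + 0.7833·48.3750] = 62.5850
Node ud (S = 74.25): V_ud = 1/1.03·[0.2167·48.3750 + 0.7833·3.8250] = 13.0850
Node dd (S = 44.55): V_dd = 1/1.03·[0.2167·3.8250 + 0.7833·0.0000] = 0.8046
Node u (S = 82.5): V_u = 1/1.03·[0.2167·62.5850 + 0.7833·13.0850] = 23.1165
Node d (S = 49.5): V_d = 1/1.03·[0.2167·13.0850 + 0.7833·0.8046] = 3.3644
Node 0 (S = 55): V_0 = 1/1.03·[0.2167·23.1165 + 0.7833·3.3644] = 7.4214

7.42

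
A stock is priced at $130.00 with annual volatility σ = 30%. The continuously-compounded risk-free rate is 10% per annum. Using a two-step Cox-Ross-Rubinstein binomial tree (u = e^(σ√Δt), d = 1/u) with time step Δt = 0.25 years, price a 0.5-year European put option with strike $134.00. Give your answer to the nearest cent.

$9.26

CRR parameters: u = e^(σ√Δt) = e^(0.3·√0.25) = 1.1618, d = 1/u = 0.8607
Per-period rate: rΔt = 0.1·0.25 = 0.025, so R = e^0.025 = 1.0253
Risk-neutral probability p = (e^0.025 − 0.8607)/(1.1618 − 0.8607) = 0.1646/0.3011 = 0.5466
Terminal stock prices: S_uu = 175.5, S_ud = 130, S_dd = 96.31
Terminal payoffs (K − S): max(-41.48, 0) = 0, max(4, 0) = 4, max(37.69, 0) = 37.69
Node u (S = 151): V_u = e^(−0.025)·[0.5466·0.0000 + 0.4534·4.0000] = 1.7687
Node d (S = 111.9): V_d = e^(−0.025)·[0.5466·4.0000 + 0.4534·37.6936] = 18.7995
Node 0 (S = 130): V_0 = e^(−0.025)·[0.5466·1.7687 + 0.4534·18.7995] = 9.2555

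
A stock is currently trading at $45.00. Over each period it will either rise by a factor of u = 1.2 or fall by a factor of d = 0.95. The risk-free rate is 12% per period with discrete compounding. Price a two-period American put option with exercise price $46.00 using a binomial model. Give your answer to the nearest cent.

$1.00

Risk-neutral probability p = (1 + 0.12 − 0.95)/(1.2 − 0.95) = 0.1700/0.2500 = 0.6800
Terminal stock prices: S_uu = 64.8, S_ud = 51.3, S_dd = 40.61
Terminal payoffs (K − S): max(-18.8, 0) = 0, max(-5.3, 0) = 0, max(5.388, 0) = 5.388
Node u (S = 54): continuation = 1/1.12·[0.6800·0.0000 + 0.3200·0.0000] = 0.0000; exercise value = 0.0000 ≤ continuation, so V_u = 0.0000
Node d (S = 42.75): continuation = 1/1.12·[0.6800·0.0000 + 0.3200·5.3875] = 1.5393; exercise value = 3.2500 > continuation, so V_d = 3.2500 (exercise)
Node 0 (S = 45): continuation = 1/1.12·[0.6800·0.0000 + 0.3200·3.2500] = 0.9286; exercise value = 1.0000 > continuation, so V_0 = 1.0000 (exercise)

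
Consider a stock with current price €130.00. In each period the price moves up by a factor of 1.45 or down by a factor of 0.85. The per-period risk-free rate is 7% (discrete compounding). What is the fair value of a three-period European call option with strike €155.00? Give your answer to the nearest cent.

€25.83

Risk-neutral probability p = (1 + 0.07 − 0.85)/(1.45 − 0.85) = 0.2200/0.6000 = 0.3667
Terminal stock prices: S_uuu = 396.3, S_uud = 232.3, S_udd = 136.2, S_ddd = 79.84
Terminal payoffs (S − K): max(241.3, 0) = 241.3, max(77.33, 0) = 77.33, max(-18.81, 0) = 0, max(-75.16, 0) = 0
Node uu (S = 273.3): V_uu = 1/1.07·[0.3667·241.3212 + 0.6333·77.3262] = 128.4652
Node ud (S = 160.2): V_ud = 1/1.07·[0.3667·77.3262 + 0.6333·0.0000] = 26.4981
Node dd (S = 93.92): V_dd = 1/1.07·[0.3667·0.0000 + 0.6333·0.0000] = 0.0000
Node u (S = 188.5): V_u = 1/1.07·[0.3667·128.4652 + 0.6333·26.4981] = 59.7066
Node d (S = 110.5): V_d = 1/1.07·[0.3667·26.4981 + 0.6333·0.0000] = 9.0803
Node 0 (S = 130): V_0 = 1/1.07·[0.3667·59.7066 + 0.6333·9.0803] = 25.8349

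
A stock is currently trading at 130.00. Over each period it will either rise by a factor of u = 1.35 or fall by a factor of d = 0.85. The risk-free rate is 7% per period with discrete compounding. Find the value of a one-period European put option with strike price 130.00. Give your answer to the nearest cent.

10.21

Risk-neutral probability p = (1 + 0.07 − 0.85)/(1.35 − 0.85) = 0.2200/0.5000 = 0.4400
Terminal stock prices: S_u = 175.5, S_d = 110.5
Terminal payoffs (K − S): max(-45.5, 0) = 0, max(19.5, 0) = 19.5
Node 0 (S = 130): V_0 = 1/1.07·[0.4400·0.0000 + 0.5600·19.5000] = 10.2056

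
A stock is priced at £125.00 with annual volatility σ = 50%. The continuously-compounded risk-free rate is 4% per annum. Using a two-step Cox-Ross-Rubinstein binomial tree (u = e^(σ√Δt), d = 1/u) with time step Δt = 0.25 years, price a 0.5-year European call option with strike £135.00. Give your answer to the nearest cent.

£14.60

CRR parameters: u = e^(σ√Δt) = e^(0.5·√0.25) = 1.2840, d = 1/u = 0.7788
Per-period rate: rΔt = 0.04·0.25 = 0.01, so R = e^0.01 = 1.0101
Risk-neutral probability p = (e^0.01 − 0.7788)/(1.2840 − 0.7788) = 0.2312/0.5052 = 0.4577
Terminal stock prices: S_uu = 206.1, S_ud = 125, S_dd = 75.82
Terminal payoffs (S − K): max(71.09, 0) = 71.09, max(-10, 0) = 0, max(-59.18, 0) = 0
Node u (S = 160.5): V_u = e^(−0.01)·[0.4577·71.0902 + 0.5423·0.0000] = 32.2153
Node d (S = 97.35): V_d = e^(−0.01)·[0.4577·0.0000 + 0.5423·0.0000] = 0.0000
Node 0 (S = 125): V_0 = e^(−0.01)·[0.4577·32.2153 + 0.5423·0.0000] = 14.5988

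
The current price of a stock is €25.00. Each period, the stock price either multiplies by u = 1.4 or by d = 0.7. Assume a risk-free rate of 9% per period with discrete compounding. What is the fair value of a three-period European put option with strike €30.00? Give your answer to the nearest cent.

€4.69

Risk-neutral probability p = (1 + 0.09 − 0.7)/(1.4 − 0.7) = 0.3900/0.7000 = 0.5571
Terminal stock prices: S_uuu = 68.6, S_uud = 34.3, S_udd = 17.15, S_ddd = 8.575
Terminal payoffs (K − S): max(-38.6, 0) = 0, max(-4.3, 0) = 0, max(12.85, 0) = 12.85, max(21.43, 0) = 21.43
Node uu (S = 49): V_uu = 1/1.09·[0.5571·0.0000 + 0.4429·0.0000] = 0.0000
Node ud (S = 24.5): V_ud = 1/1.09·[0.5571·0.0000 + 0.4429·12.8500] = 5.2208
Node dd (S = 12.25): V_dd = 1/1.09·[0.5571·12.8500 + 0.4429·21.4250] = 15.2729
Node u (S = 35): V_u = 1/1.09·[0.5571·0.0000 + 0.4429·5.2208] = 2.1212
Node d (S = 17.5): V_d = 1/1.09·[0.5571·5.2208 + 0.4429·15.2729] = 8.8738
Node 0 (S = 25): V_0 = 1/1.09·[0.5571·2.1212 + 0.4429·8.8738] = 4.6896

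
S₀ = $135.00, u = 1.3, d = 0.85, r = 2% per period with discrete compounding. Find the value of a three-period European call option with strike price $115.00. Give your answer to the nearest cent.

Risk-neutral probability p = (1 + 0.02 − 0.85)/(1.3 − 0.85) = 0.1700/0.4500 = 0.3778
Terminal stock prices: S_uuu = 296.6, S_uud = 193.9, S_udd = 126.8, S_ddd = 82.91
Terminal payoffs (S − K): max(181.6, 0) = 181.6, max(78.93, 0) = 78.93, max(11.8, 0) = 11.8, max(-32.09, 0) = 0
Node uu (S = 228.2): V_uu = 1/1.02·[0.3778·181.5950 + 0.6222·78.9275] = 115.4049
Node ud (S = 149.2): V_ud = 1/1.02·[0.3778·78.9275 + 0.6222·11.7987] = 36.4299
Node dd (S = 97.54): V_dd = 1/1.02·[0.3778·11.7987 + 0.6222·0.0000] = 4.3699
Node u (S = 175.5): V_u = 1/1.02·[0.3778·115.4049 + 0.6222·36.4299] = 64.9656
Node d (S = 114.8): V_d = 1/1.02·[0.3778·36.4299 + 0.6222·4.3699] = 16.1583
Node 0 (S = 135): V_0 = 1/1.02·[0.3778·64.9656 + 0.6222·16.1583] = 33.9182

$33.92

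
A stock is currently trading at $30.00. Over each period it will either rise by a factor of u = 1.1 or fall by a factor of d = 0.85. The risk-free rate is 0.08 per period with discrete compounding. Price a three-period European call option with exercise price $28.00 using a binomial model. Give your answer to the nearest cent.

Risk-neutral probability p = (1 + 0.08 − 0.85)/(1.1 − 0.85) = 0.2300/0.2500 = 0.9200
Terminal stock prices: S_uuu = 39.93, S_uud = 30.86, S_udd = 23.84, S_ddd = 18.42
Terminal payoffs (S − K): max(11.93, 0) = 11.93, max(2.855, 0) = 2.855, max(-4.158, 0) = 0, max(-9.576, 0) = 0
Node uu (S = 36.3): V_uu = 1/1.08·[0.9200·11.9300 + 0.0800·2.8550] = 10.3741
Node ud (S = 28.05): V_ud = 1/1.08·[0.9200·2.8550 + 0.0800·0.0000] = 2.4320
Node dd (S = 21.67): V_dd = 1/1.08·[0.9200·0.0000 + 0.0800·0.0000] = 0.0000
Node u (S = 33): V_u = 1/1.08·[0.9200·10.3741 + 0.0800·2.4320] = 9.0173
Node d (S = 25.5): V_d = 1/1.08·[0.9200·2.4320 + 0.0800·0.0000] = 2.0717
Node 0 (S = 30): V_0 = 1/1.08·[0.9200·9.0173 + 0.0800·2.0717] = 7.8349

$7.83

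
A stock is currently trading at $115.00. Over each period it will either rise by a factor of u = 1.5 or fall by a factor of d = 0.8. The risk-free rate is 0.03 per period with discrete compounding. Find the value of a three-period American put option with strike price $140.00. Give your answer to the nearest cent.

$36.24

Risk-neutral probability p = (1 + 0.03 − 0.8)/(1.5 − 0.8) = 0.2300/0.7000 = 0.3286
Terminal stock prices: S_uuu = 388.1, S_uud = 207, S_udd = 110.4, S_ddd = 58.88
Terminal payoffs (K − S): max(-248.1, 0) = 0, max(-67, 0) = 0, max(29.6, 0) = 29.6, max(81.12, 0) = 81.12
Node uu (S = 258.8): continuation = 1/1.03·[0.3286·0.0000 + 0.6714·0.0000] = 0.0000; exercise value = 0.0000 ≤ continuation, so V_uu = 0.0000
Node ud (S = 138): continuation = 1/1.03·[0.3286·0.0000 + 0.6714·29.6000] = 19.2954; exercise value = 2.0000 ≤ continuation, so V_ud = 19.2954
Node dd (S = 73.6): continuation = 1/1.03·[0.3286·29.6000 + 0.6714·81.1200] = 62.3223; exercise value = 66.4000 > continuation, so V_dd = 66.4000 (exercise)
Node u (S = 172.5): continuation = 1/1.03·[0.3286·0.0000 + 0.6714·19.2954] = 12.5782; exercise value = 0.0000 ≤ continuation, so V_u = 12.5782
Node d (S = 92): continuation = 1/1.03·[0.3286·19.2954 + 0.6714·66.4000] = 49.4396; exercise value = 48.0000 ≤ continuation, so V_d = 49.4396
Node 0 (S = 115): continuation = 1/1.03·[0.3286·12.5782 + 0.6714·49.4396] = 36.2408; exercise value = 25.0000 ≤ continuation, so V_0 = 36.2408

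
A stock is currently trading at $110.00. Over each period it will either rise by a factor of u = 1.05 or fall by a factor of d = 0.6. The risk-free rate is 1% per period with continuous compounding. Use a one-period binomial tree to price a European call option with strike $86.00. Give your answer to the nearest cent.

Risk-neutral probability p = (e^0.01 − 0.6)/(1.05 − 0.6) = 0.4101/0.4500 = 0.9112
Terminal stock prices: S_u = 115.5, S_d = 66
Terminal payoffs (S − K): max(29.5, 0) = 29.5, max(-20, 0) = 0
Node 0 (S = 110): V_0 = e^(−0.01)·[0.9112·29.5000 + 0.0888·0.0000] = 26.6136

$26.61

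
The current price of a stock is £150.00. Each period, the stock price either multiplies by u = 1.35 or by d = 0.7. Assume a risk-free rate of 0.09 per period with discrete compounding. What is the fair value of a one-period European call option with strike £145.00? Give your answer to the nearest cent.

£31.65

Risk-neutral probability p = (1 + 0.09 − 0.7)/(1.35 − 0.7) = 0.3900/0.6500 = 0.6000
Terminal stock prices: S_u = 202.5, S_d = 105
Terminal payoffs (S − K): max(57.5, 0) = 57.5, max(-40, 0) = 0
Node 0 (S = 150): V_0 = 1/1.09·[0.6000·57.5000 + 0.4000·0.0000] = 31.6514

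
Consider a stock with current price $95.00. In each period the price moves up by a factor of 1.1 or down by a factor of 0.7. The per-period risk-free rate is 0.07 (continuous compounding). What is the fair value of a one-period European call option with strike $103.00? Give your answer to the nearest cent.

$1.30

Risk-neutral probability p = (e^0.07 − 0.7)/(1.1 − 0.7) = 0.3725/0.4000 = 0.9313
Terminal stock prices: S_u = 104.5, S_d = 66.5
Terminal payoffs (S − K): max(1.5, 0) = 1.5, max(-36.5, 0) = 0
Node 0 (S = 95): V_0 = e^(−0.07)·[0.9313·1.5000 + 0.0687·0.0000] = 1.3025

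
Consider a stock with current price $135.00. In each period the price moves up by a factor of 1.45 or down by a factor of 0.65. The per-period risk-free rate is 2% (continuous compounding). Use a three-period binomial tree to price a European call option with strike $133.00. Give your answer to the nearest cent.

$42.73

Risk-neutral probability p = (e^0.02 − 0.65)/(1.45 − 0.65) = 0.3702/0.8000 = 0.4628
Terminal stock prices: S_uuu = 411.6, S_uud = 184.5, S_udd = 82.7, S_ddd = 37.07
Terminal payoffs (S − K): max(278.6, 0) = 278.6, max(51.49, 0) = 51.49, max(-50.3, 0) = 0, max(-95.93, 0) = 0
Node uu (S = 283.8): V_uu = e^(−0.02)·[0.4628·278.5644 + 0.5372·51.4944] = 153.4711
Node ud (S = 127.2): V_ud = e^(−0.02)·[0.4628·51.4944 + 0.5372·0.0000] = 23.3573
Node dd (S = 57.04): V_dd = e^(−0.02)·[0.4628·0.0000 + 0.5372·0.0000] = 0.0000
Node u (S = 195.8): V_u = e^(−0.02)·[0.4628·153.4711 + 0.5372·23.3573] = 81.9129
Node d (S = 87.75): V_d = e^(−0.02)·[0.4628·23.3573 + 0.5372·0.0000] = 10.5946
Node 0 (S = 135): V_0 = e^(−0.02)·[0.4628·81.9129 + 0.5372·10.5946] = 42.7340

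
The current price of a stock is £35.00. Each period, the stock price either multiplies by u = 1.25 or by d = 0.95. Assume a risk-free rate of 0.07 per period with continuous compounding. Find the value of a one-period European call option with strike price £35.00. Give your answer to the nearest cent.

£3.33

Risk-neutral probability p = (e^0.07 − 0.95)/(1.25 − 0.95) = 0.1225/0.3000 = 0.4084
Terminal stock prices: S_u = 43.75, S_d = 33.25
Terminal payoffs (S − K): max(8.75, 0) = 8.75, max(-1.75, 0) = 0
Node 0 (S = 35): V_0 = e^(−0.07)·[0.4084·8.7500 + 0.5916·0.0000] = 3.3316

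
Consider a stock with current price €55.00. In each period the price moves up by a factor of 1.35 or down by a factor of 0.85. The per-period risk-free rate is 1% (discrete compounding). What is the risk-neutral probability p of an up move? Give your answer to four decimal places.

p = 0.3200

Risk-neutral probability p = (1 + 0.01 − 0.85)/(1.35 − 0.85) = 0.1600/0.5000 = 0.3200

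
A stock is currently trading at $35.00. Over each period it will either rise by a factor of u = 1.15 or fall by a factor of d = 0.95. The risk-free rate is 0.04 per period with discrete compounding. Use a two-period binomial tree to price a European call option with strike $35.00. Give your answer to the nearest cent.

Risk-neutral probability p = (1 + 0.04 − 0.95)/(1.15 − 0.95) = 0.0900/0.2000 = 0.4500
Terminal stock prices: S_uu = 46.29, S_ud = 38.24, S_dd = 31.59
Terminal payoffs (S − K): max(11.29, 0) = 11.29, max(3.237, 0) = 3.237, max(-3.413, 0) = 0
Node u (S = 40.25): V_u = 1/1.04·[0.4500·11.2875 + 0.5500·3.2375] = 6.5962
Node d (S = 33.25): V_d = 1/1.04·[0.4500·3.2375 + 0.5500·0.0000] = 1.4008
Node 0 (S = 35): V_0 = 1/1.04·[0.4500·6.5962 + 0.5500·1.4008] = 3.5949

$3.59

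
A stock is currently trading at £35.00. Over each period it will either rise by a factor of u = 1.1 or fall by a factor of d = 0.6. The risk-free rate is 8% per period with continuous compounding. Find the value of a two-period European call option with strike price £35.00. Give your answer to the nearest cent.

£5.85

Risk-neutral probability p = (e^0.08 − 0.6)/(1.1 − 0.6) = 0.4833/0.5000 = 0.9666
Terminal stock prices: S_uu = 42.35, S_ud = 23.1, S_dd = 12.6
Terminal payoffs (S − K): max(7.35, 0) = 7.35, max(-11.9, 0) = 0, max(-22.4, 0) = 0
Node u (S = 38.5): V_u = e^(−0.08)·[0.9666·7.3500 + 0.0334·0.0000] = 6.5581
Node d (S = 21): V_d = e^(−0.08)·[0.9666·0.0000 + 0.0334·0.0000] = 0.0000
Node 0 (S = 35): V_0 = e^(−0.08)·[0.9666·6.5581 + 0.0334·0.0000] = 5.8515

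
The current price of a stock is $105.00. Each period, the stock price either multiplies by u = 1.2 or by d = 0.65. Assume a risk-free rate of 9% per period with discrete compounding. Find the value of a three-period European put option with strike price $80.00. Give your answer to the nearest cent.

$2.30

Risk-neutral probability p = (1 + 0.09 − 0.65)/(1.2 − 0.65) = 0.4400/0.5500 = 0.8000
Terminal stock prices: S_uuu = 181.4, S_uud = 98.28, S_udd = 53.24, S_ddd = 28.84
Terminal payoffs (K − S): max(-101.4, 0) = 0, max(-18.28, 0) = 0, max(26.76, 0) = 26.76, max(51.16, 0) = 51.16
Node uu (S = 151.2): V_uu = 1/1.09·[0.8000·0.0000 + 0.2000·0.0000] = 0.0000
Node ud (S = 81.9): V_ud = 1/1.09·[0.8000·0.0000 + 0.2000·26.7650] = 4.9110
Node dd (S = 44.36): V_dd = 1/1.09·[0.8000·26.7650 + 0.2000·51.1644] = 29.0320
Node u (S = 126): V_u = 1/1.09·[0.8000·0.0000 + 0.2000·4.9110] = 0.9011
Node d (S = 68.25): V_d = 1/1.09·[0.8000·4.9110 + 0.2000·29.0320] = 8.9314
Node 0 (S = 105): V_0 = 1/1.09·[0.8000·0.9011 + 0.2000·8.9314] = 2.3001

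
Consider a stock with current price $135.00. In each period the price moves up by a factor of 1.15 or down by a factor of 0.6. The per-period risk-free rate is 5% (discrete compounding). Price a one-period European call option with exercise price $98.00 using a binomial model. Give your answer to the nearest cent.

Risk-neutral probability p = (1 + 0.05 − 0.6)/(1.15 − 0.6) = 0.4500/0.5500 = 0.8182
Terminal stock prices: S_u = 155.2, S_d = 81
Terminal payoffs (S − K): max(57.25, 0) = 57.25, max(-17, 0) = 0
Node 0 (S = 135): V_0 = 1/1.05·[0.8182·57.2500 + 0.1818·0.0000] = 44.6104

$44.61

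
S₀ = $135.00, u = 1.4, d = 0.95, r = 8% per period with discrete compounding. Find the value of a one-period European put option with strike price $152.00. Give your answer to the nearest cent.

$15.64

Risk-neutral probability p = (1 + 0.08 − 0.95)/(1.4 − 0.95) = 0.1300/0.4500 = 0.2889
Terminal stock prices: S_u = 189, S_d = 128.2
Terminal payoffs (K − S): max(-37, 0) = 0, max(23.75, 0) = 23.75
Node 0 (S = 135): V_0 = 1/1.08·[0.2889·0.0000 + 0.7111·23.7500] = 15.6379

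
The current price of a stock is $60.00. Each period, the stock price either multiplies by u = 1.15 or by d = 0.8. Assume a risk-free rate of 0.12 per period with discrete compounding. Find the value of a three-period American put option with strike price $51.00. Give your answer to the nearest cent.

$0.26

Risk-neutral probability p = (1 + 0.12 − 0.8)/(1.15 − 0.8) = 0.3200/0.3500 = 0.9143
Terminal stock prices: S_uuu = 91.25, S_uud = 63.48, S_udd = 44.16, S_ddd = 30.72
Terminal payoffs (K − S): max(-40.25, 0) = 0, max(-12.48, 0) = 0, max(6.84, 0) = 6.84, max(20.28, 0) = 20.28
Node uu (S = 79.35): continuation = 1/1.12·[0.9143·0.0000 + 0.0857·0.0000] = 0.0000; exercise value = 0.0000 ≤ continuation, so V_uu = 0.0000
Node ud (S = 55.2): continuation = 1/1.12·[0.9143·0.0000 + 0.0857·6.8400] = 0.5235; exercise value = 0.0000 ≤ continuation, so V_ud = 0.5235
Node dd (S = 38.4): continuation = 1/1.12·[0.9143·6.8400 + 0.0857·20.2800] = 7.1357; exercise value = 12.6000 > continuation, so V_dd = 12.6000 (exercise)
Node u (S = 69): continuation = 1/1.12·[0.9143·0.0000 + 0.0857·0.5235] = 0.0401; exercise value = 0.0000 ≤ continuation, so V_u = 0.0401
Node d (S = 48): continuation = 1/1.12·[0.9143·0.5235 + 0.0857·12.6000] = 1.3916; exercise value = 3.0000 > continuation, so V_d = 3.0000 (exercise)
Node 0 (S = 60): continuation = 1/1.12·[0.9143·0.0401 + 0.0857·3.0000] = 0.2623; exercise value = 0.0000 ≤ continuation, so V_0 = 0.2623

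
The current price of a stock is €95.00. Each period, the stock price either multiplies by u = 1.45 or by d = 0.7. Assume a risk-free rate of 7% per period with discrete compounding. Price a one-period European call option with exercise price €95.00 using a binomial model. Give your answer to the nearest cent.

Risk-neutral probability p = (1 + 0.07 − 0.7)/(1.45 − 0.7) = 0.3700/0.7500 = 0.4933
Terminal stock prices: S_u = 137.8, S_d = 66.5
Terminal payoffs (S − K): max(42.75, 0) = 42.75, max(-28.5, 0) = 0
Node 0 (S = 95): V_0 = 1/1.07·[0.4933·42.7500 + 0.5067·0.0000] = 19.7103

€19.71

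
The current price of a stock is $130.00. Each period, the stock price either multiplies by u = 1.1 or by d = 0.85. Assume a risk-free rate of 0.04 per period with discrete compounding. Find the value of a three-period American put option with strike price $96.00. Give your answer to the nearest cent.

$0.20

Risk-neutral probability p = (1 + 0.04 − 0.85)/(1.1 − 0.85) = 0.1900/0.2500 = 0.7600
Terminal stock prices: S_uuu = 173, S_uud = 133.7, S_udd = 103.3, S_ddd = 79.84
Terminal payoffs (K − S): max(-77.03, 0) = 0, max(-37.71, 0) = 0, max(-7.317, 0) = 0, max(16.16, 0) = 16.16
Node uu (S = 157.3): continuation = 1/1.04·[0.7600·0.0000 + 0.2400·0.0000] = 0.0000; exercise value = 0.0000 ≤ continuation, so V_uu = 0.0000
Node ud (S = 121.5): continuation = 1/1.04·[0.7600·0.0000 + 0.2400·0.0000] = 0.0000; exercise value = 0.0000 ≤ continuation, so V_ud = 0.0000
Node dd (S = 93.92): continuation = 1/1.04·[0.7600·0.0000 + 0.2400·16.1638] = 3.7301; exercise value = 2.0750 ≤ continuation, so V_dd = 3.7301
Node u (S = 143): continuation = 1/1.04·[0.7600·0.0000 + 0.2400·0.0000] = 0.0000; exercise value = 0.0000 ≤ continuation, so V_u = 0.0000
Node d (S = 110.5): continuation = 1/1.04·[0.7600·0.0000 + 0.2400·3.7301] = 0.8608; exercise value = 0.0000 ≤ continuation, so V_d = 0.8608
Node 0 (S = 130): continuation = 1/1.04·[0.7600·0.0000 + 0.2400·0.8608] = 0.1986; exercise value = 0.0000 ≤ continuation, so V_0 = 0.1986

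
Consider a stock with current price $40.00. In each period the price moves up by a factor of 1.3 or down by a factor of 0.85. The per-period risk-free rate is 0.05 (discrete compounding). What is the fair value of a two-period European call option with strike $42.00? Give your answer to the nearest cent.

Risk-neutral probability p = (1 + 0.05 − 0.85)/(1.3 − 0.85) = 0.2000/0.4500 = 0.4444
Terminal stock prices: S_uu = 67.6, S_ud = 44.2, S_dd = 28.9
Terminal payoffs (S − K): max(25.6, 0) = 25.6, max(2.2, 0) = 2.2, max(-13.1, 0) = 0
Node u (S = 52): V_u = 1/1.05·[0.4444·25.6000 + 0.5556·2.2000] = 12.0000
Node d (S = 34): V_d = 1/1.05·[0.4444·2.2000 + 0.5556·0.0000] = 0.9312
Node 0 (S = 40): V_0 = 1/1.05·[0.4444·12.0000 + 0.5556·0.9312] = 5.5721

$5.57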